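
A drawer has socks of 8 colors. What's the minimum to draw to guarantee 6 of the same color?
41

Solution: Worst case: 5 of each = 40. One more: 41.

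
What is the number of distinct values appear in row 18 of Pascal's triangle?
10

Reasoning: Row 18 has entries C(18,0)..C(18,18); by symmetry C(18,k)=C(18,18-k), giving 10 distinct values.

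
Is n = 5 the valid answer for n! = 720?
No

Reasoning: 5! = 5·4! = 5·24 = 120, which does not equal 720.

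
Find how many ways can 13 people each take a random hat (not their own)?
Using D(n) = (n-1)[D(n-1) + D(n-2)]:
D(13) = (13-1) × [D(12) + D(11)]
      = 12 × [176214841 + 14684570]
      = 12 × 190899411
      = 2,290,792,932

Answer: 2,290,792,932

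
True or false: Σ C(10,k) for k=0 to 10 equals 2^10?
Binomial theorem: Σ C(10,k) = (1+1)^10 = 2^10 = 1,024; RHS 2^10 = 1,024.

Answer: True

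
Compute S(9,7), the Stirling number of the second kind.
462

Reasoning: Using the Stirling recurrence: S(n,k) = k·S(n-1,k) + S(n-1,k-1)
S(9,7) = 7·S(8,7) + S(8,6)
         = 7·28 + 266
         = 196 + 266
         = 462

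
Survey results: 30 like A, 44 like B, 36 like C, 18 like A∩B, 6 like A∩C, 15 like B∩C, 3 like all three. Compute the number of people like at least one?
74
|A∪B∪C| = 30+44+36-18-6-15+3 = 74.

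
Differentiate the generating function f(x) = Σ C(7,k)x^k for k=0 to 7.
Term-by-term differentiation gives Σ k·C(7,k)x^{k-1} for k=1 to 7.
Final answer: Σ k·C(7,k)x^(k-1) for k=1 to 7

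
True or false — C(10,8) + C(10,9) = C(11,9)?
Pascal's identity: LHS = 45 + 10 = 55; RHS = C(11,9) = 55. Both sides agree, so the statement holds.

Answer: True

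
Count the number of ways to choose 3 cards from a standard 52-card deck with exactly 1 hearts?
9,633

Working:
13 hearts and 39 non-hearts: C(13,1) × C(39,2) = 13 × 741 = 9,633.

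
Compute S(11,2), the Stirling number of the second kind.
1,023

Using the Stirling recurrence: S(n,k) = k·S(n-1,k) + S(n-1,k-1)
S(11,2) = 2·S(10,2) + S(10,1)
         = 2·511 + 1
         = 1022 + 1
         = 1,023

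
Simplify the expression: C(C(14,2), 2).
C(14,2) = 91, then C(91, 2) = 4,095.
Final answer: 4,095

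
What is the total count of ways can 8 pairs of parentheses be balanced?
1,430

Reasoning: Using the Catalan number formula: C_n = C(2n, n) / (n+1)
C_8 = C(16, 8) / (8+1)
     = 12870 / 9
     = 1,430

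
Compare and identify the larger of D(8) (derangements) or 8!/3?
D(8)
D(8) = (8-1)·[D(7) + D(6)] = 7·[1,854 + 265] = 14,833; 8!/3 = 40,320/3 = 13,440.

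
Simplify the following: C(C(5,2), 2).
45

Working:
C(5,2) = 10, then C(10, 2) = 45.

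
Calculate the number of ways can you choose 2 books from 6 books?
15

Reasoning: C(6,2) = 6! / (2! × (6-2)!)
         = 6! / (2! × 4!)
         = 15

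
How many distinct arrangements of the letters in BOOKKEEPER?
151,200

Word has 10 letters (B=1, O=2, K=2, E=3, P=1, R=1). Arrangements: 10!/Π(k!) = 151,200.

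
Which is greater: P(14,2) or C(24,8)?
P(14,2)=182, C(24,8)=735,471.
Final answer: C(24,8)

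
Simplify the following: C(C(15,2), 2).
5,460

Explanation: C(15,2) = 105, then C(105, 2) = 5,460.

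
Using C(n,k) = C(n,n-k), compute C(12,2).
66

Solution: C(12,2) = C(12,10) = 66.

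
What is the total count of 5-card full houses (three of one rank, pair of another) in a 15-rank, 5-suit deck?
21,000
Triple rank: 15. Triple suits: C(5,3)=10. Pair rank: 14. Pair suits: C(5,2)=10. Total: 21,000.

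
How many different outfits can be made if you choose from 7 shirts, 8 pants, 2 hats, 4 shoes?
448
By the multiplication principle: 7 × 8 × 2 × 4 = 448.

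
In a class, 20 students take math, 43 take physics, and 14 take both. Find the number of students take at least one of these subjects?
49

Reasoning: |A∪B| = |A|+|B|-|A∩B| = 20+43-14 = 49.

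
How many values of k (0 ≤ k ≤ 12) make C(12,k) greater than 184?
7

Row 12 is unimodal and symmetric about k=12/2. C(12,2)=66 ≤ 184; C(12,3)=220 > 184; by symmetry C(12,k) > 184 for k = 3..9. That's 9 - 3 + 1 = 7 values.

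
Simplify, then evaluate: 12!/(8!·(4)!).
495

Reasoning: This is C(12,8) = 495.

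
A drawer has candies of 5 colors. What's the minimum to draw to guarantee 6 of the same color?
26
Worst case: 5 of each = 25. One more: 26.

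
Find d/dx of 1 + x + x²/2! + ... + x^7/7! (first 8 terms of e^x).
Differentiating term by term gives the first 7 terms of e^x.
Final answer: 1 + x + x²/2! + ... + x^6/6!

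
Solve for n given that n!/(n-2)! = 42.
7

Explanation: n!/(n-2)! = n×(n-1), a product of 2 consecutive integers ≈ (n−0.5)^2. 42^(1/2) + 0.5 ≈ 7.0; check n = 7: 7×6 = 42 ✓. So n = 7.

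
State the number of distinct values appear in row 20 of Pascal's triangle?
11

Solution: Row 20 has entries C(20,0)..C(20,20); by symmetry C(20,k)=C(20,20-k), giving 11 distinct values.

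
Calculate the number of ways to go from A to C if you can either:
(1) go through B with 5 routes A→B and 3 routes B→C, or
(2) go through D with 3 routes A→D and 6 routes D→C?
33

Route via B: 5×3=15. Route via D: 3×6=18. Total: 33.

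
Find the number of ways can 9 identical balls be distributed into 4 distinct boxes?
220
C(9+4-1, 4-1) = C(12, 3) = 220.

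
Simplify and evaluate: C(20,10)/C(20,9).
11/10

Explanation: C(n,k+1)/C(n,k) = (n−k)/(k+1). Here (20−9)/(9+1) = 11/10 = 11/10.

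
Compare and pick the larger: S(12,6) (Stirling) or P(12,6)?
S(12,6)

Reasoning: S(12,6) = 6·S(11,6) + S(11,5) = 6·179,487 + 246,730 = 1,323,652; P(12,6) = 665,280.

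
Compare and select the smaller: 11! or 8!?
11!=39,916,800, 8!=40,320. 11! > 8!.
Final answer: 8!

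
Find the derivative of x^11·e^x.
(11x^10 + x^11)e^x
Product rule: d/dx[x^11]·e^x + x^11·d/dx[e^x] = 11x^{10}e^x + x^11e^x.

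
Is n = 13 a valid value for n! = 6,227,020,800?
Yes

Reasoning: 13! = 13·12! = 13·479,001,600 = 6,227,020,800, which equals 6,227,020,800.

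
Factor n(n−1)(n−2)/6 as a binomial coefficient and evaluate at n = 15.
C(n,3); C(15,3) = 455

Reasoning: n(n−1)(n−2)/6 = n!/(3!(n−3)!) = C(n,3). At n = 15: C(15,3) = 455.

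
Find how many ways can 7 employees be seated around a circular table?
720
Circular arrangements: (7-1)! = 720.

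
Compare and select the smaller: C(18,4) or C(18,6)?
C(18,4)=3,060, C(18,6)=18,564.
Final answer: C(18,4)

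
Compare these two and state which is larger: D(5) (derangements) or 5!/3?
D(5)

Explanation: D(5) = (5-1)·[D(4) + D(3)] = 4·[9 + 2] = 44; 5!/3 = 120/3 = 40.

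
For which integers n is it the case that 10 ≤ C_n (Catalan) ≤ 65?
C_3=5; C_4=14; C_5=42; C_6=132. So valid n = 4, 5.
Final answer: 4, 5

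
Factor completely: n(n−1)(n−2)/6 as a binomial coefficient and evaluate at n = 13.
n(n−1)(n−2)/6 = n!/(3!(n−3)!) = C(n,3). At n = 13: C(13,3) = 286.

Answer: C(n,3); C(13,3) = 286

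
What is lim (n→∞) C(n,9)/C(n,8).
C(n,9)/C(n,8) = (n-8)/9 → ∞ as n → ∞.
Final answer: ∞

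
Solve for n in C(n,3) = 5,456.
33

Solution: C(n,3) = n(n−1)(n−2)/3! is increasing in n, and n(n−1)(n−2) = 3!·5,456 = 32,736 ≈ (n−1)^3 gives n ≈ 33.0. Check: C(31,3) = 4,495, C(32,3) = 4,960, C(33,3) = 5,456 ✓. So n = 33.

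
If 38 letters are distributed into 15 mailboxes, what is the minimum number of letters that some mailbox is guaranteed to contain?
3

Explanation: Pigeonhole: ⌈38/15⌉ = 3.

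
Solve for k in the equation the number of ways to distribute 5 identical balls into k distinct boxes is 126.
5

Reasoning: Stars and bars: the count is C(5+k−1, k−1), increasing in k. k=3: C(7,2) = 21, k=4: C(8,3) = 56, k=5: C(9,4) = 126 ✓. So k = 5.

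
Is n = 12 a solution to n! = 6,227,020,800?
12! = 12·11! = 12·39,916,800 = 479,001,600, which does not equal 6,227,020,800.
Final answer: No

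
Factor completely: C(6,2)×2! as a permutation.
C(6,2)×2! = [6!/(2!(4)!)]×2! = 6!/(4)! = P(6,2) = 30.
Final answer: P(6,2)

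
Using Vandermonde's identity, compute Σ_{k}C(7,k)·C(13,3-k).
= C(7+13,3) = C(20,3) = 1,140.

Answer: 1,140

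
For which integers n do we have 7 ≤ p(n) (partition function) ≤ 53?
5, 6, 7, 8, 9, 10
Tabulating p(n) via p(n) = p(n−1) + p(n−2) − p(n−5) − p(n−7) + …: p(4)=5; p(5)=7; p(6)=11; p(7)=15; p(8)=22; p(9)=30; p(10)=42; p(11)=56. So valid n = 5, 6, 7, 8, 9, 10.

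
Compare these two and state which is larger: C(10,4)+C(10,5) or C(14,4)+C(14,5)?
First=462, Second=3,003.
Final answer: C(14,4)+C(14,5)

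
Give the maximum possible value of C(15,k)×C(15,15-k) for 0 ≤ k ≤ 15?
41,409,225

Reasoning: C(15,k)·C(15,15-k) = C(15,k)², maximised at the centre k = 7: C(15,7)² = 41,409,225.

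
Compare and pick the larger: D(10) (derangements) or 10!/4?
D(10) = (10-1)·[D(9) + D(8)] = 9·[133,496 + 14,833] = 1,334,961; 10!/4 = 3,628,800/4 = 907,200.

Answer: D(10)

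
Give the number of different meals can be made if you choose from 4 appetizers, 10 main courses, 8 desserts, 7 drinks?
By the multiplication principle: 4 × 10 × 8 × 7 = 2,240.
Final answer: 2,240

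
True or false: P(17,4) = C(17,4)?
P(17,4) = 57,120 and C(17,4) = 2,380; P(n,r) = r! × C(n,r) so P > C whenever r ≥ 2.

Answer: False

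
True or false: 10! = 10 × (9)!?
True

Working:
By definition n! = n × (n-1)!, so 10! = 10 × 9!.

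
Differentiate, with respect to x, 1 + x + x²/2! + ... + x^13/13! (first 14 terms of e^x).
1 + x + x²/2! + ... + x^12/12!

Differentiating term by term gives the first 13 terms of e^x.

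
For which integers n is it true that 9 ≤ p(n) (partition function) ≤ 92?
Tabulating p(n) via p(n) = p(n−1) + p(n−2) − p(n−5) − p(n−7) + …: p(5)=7; p(6)=11; p(7)=15; p(8)=22; p(9)=30; p(10)=42; p(11)=56; p(12)=77; p(13)=101. So valid n = 6, 7, 8, 9, 10, 11, 12.

Answer: 6, 7, 8, 9, 10, 11, 12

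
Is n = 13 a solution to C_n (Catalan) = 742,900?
Yes

Reasoning: C_13 = C(26,13)/(13+1) = 10,400,600/14 = 742,900, which equals 742,900.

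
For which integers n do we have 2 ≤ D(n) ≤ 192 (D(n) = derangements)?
3, 4, 5

Reasoning: Using D(n) = (n−1)[D(n−1) + D(n−2)] with D(1)=0, D(2)=1: D(2)=1; D(3)=2; D(4)=9; D(5)=44; D(6)=265. So valid n = 3, 4, 5.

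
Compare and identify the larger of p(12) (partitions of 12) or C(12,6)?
C(12,6)

Working:
Pentagonal recurrence p(n) = p(n−1) + p(n−2) − p(n−5) − p(n−7) + …: p(12) = p(11) + p(10) − p(7) − p(5) + p(0) = 56 + 42 − 15 − 7 + 1 = 77; C(12,6) = 924.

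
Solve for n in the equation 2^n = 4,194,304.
22

Solution: 4,194,304 = 1,024 × 1,024 × 4 = 2^10 × 2^10 × 2^2 = 2^22, so n = 22.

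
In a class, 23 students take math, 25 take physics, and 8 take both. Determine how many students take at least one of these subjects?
40

Explanation: |A∪B| = |A|+|B|-|A∩B| = 23+25-8 = 40.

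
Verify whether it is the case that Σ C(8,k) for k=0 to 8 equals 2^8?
Binomial theorem: Σ C(8,k) = (1+1)^8 = 2^8 = 256; RHS 2^8 = 256.

Answer: True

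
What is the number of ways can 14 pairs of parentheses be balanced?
2,674,440
Using the Catalan number formula: C_n = C(2n, n) / (n+1)
C_14 = C(28, 14) / (14+1)
     = 40116600 / 15
     = 2,674,440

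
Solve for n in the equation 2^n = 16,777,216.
24
16,777,216 = 1,024 × 1,024 × 16 = 2^10 × 2^10 × 2^4 = 2^24, so n = 24.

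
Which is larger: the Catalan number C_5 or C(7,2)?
C_5

Working:
C_5 = C(10,5)/(5+1) = 252/6 = 42; C(7,2) = 21.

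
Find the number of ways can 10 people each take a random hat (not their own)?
1,334,961

Solution: Using D(n) = (n-1)[D(n-1) + D(n-2)]:
D(10) = (10-1) × [D(9) + D(8)]
      = 9 × [133496 + 14833]
      = 9 × 148329
      = 1,334,961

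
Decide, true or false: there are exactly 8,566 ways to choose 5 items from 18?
False

C(18,5) = 8,568 ≠ 8566.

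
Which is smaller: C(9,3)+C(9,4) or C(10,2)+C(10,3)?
C(10,2)+C(10,3)
First=210, Second=165.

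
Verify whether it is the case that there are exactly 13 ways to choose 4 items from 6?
False

Solution: C(6,4) = 15 ≠ 13.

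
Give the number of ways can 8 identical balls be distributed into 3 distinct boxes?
45

C(8+3-1, 3-1) = C(10, 2) = 45.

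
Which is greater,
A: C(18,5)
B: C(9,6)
A

A=C(18,5)=8,568, B=C(9,6)=84.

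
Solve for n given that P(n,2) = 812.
29

Reasoning: P(n,2) = n(n−1) is increasing in n; n(n−1) ≈ (n−0.5)^2 = 812 gives n ≈ 29.0. Check: P(27,2) = 702, P(28,2) = 756, P(29,2) = 812 ✓. So n = 29.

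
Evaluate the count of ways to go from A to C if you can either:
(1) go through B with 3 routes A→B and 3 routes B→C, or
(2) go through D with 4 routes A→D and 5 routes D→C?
29

Route via B: 3×3=9. Route via D: 4×5=20. Total: 29.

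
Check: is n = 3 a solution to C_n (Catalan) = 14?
C_3 = C(6,3)/(3+1) = 20/4 = 5, which does not equal 14.

Answer: No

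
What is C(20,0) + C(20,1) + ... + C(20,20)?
1,048,576

Solution: Sum of binomial coefficients = 2^20 = 1,048,576.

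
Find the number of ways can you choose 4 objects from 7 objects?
C(7,4) = 7! / (4! × (7-4)!)
         = 7! / (4! × 3!)
         = 35
Final answer: 35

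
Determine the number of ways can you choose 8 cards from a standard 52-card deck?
C(52,8) = 752,538,150.

Answer: 752,538,150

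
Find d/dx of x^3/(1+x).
(3x^2(1+x) - x^3)/(1+x)²
Quotient rule: [3x^{2}(1+x) - x^3]/(1+x)².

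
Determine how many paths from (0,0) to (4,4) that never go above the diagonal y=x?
14

Reasoning: Counted by the Catalan number C_4: C_4 = C(8,4)/(4+1) = 70/5 = 14.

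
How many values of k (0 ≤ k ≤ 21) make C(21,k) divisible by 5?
12

Reasoning: Checking C(21,k) mod 5 for k = 0..21: divisible at k = 2, 3, 4, 7, 8, 9, 12, 13, 14, 17, 18, 19. That's 12 values.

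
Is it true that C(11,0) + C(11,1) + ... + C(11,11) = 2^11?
True

Explanation: Binomial theorem with x = y = 1: Σ C(11,i) = (1+1)^11 = 2^11 = 2,048. The statement holds.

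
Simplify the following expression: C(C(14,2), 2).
4,095
C(14,2) = 91, then C(91, 2) = 4,095.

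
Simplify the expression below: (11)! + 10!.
(11)! + 10! = (11)·10! + 10! = (11+1)·10! = 12·10! = 43,545,600.
Final answer: 43,545,600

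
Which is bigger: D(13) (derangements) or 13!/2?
13!/2

D(13) = (13-1)·[D(12) + D(11)] = 12·[176,214,841 + 14,684,570] = 2,290,792,932; 13!/2 = 6,227,020,800/2 = 3,113,510,400.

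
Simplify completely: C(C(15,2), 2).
C(15,2) = 105, then C(105, 2) = 5,460.
Final answer: 5,460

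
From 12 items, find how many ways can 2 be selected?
66

C(12,2) = 12! / (2! × (12-2)!)
         = 12! / (2! × 10!)
         = 66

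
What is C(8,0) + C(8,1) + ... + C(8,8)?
Sum of binomial coefficients = 2^8 = 256.
Final answer: 256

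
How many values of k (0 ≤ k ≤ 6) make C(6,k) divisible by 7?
Checking C(6,k) mod 7 for k = 0..6: none are divisible by 7. Count = 0.
Final answer: 0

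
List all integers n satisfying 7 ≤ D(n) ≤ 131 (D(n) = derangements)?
4, 5

Reasoning: Using D(n) = (n−1)[D(n−1) + D(n−2)] with D(1)=0, D(2)=1: D(3)=2; D(4)=9; D(5)=44; D(6)=265. So valid n = 4, 5.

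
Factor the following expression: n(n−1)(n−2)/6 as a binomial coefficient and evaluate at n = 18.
C(n,3); C(18,3) = 816

Solution: n(n−1)(n−2)/6 = n!/(3!(n−3)!) = C(n,3). At n = 18: C(18,3) = 816.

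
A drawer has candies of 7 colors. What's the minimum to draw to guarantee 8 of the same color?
Worst case: 7 of each = 49. One more: 50.

Answer: 50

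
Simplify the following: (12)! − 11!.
439,084,800

Reasoning: (12)! − 11! = (12)·11! − 11! = (12−1)·11! = 11·11! = 439,084,800.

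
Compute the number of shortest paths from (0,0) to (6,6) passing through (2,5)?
To (2,5): C(7,2)=21. From there: C(5,4)=5. Total: 105.
Final answer: 105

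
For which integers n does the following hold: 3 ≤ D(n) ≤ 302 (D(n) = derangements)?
Using D(n) = (n−1)[D(n−1) + D(n−2)] with D(1)=0, D(2)=1: D(3)=2; D(4)=9; D(5)=44; D(6)=265; D(7)=1,854. So valid n = 4, 5, 6.

Answer: 4, 5, 6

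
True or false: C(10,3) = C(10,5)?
C(10,3) = 120 but C(10,5) = 252; symmetry gives C(10,3) = C(10,7), not C(10,5).

Answer: False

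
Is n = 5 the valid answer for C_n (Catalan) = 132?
C_5 = C(10,5)/(5+1) = 252/6 = 42, which does not equal 132.

Answer: No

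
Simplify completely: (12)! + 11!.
518,918,400

Explanation: (12)! + 11! = (12)·11! + 11! = (12+1)·11! = 13·11! = 518,918,400.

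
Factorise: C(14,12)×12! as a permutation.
P(14,12)
C(14,12)×12! = [14!/(12!(2)!)]×12! = 14!/(2)! = P(14,12) = 43,589,145,600.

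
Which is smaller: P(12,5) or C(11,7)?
C(11,7)
P(12,5)=95,040, C(11,7)=330.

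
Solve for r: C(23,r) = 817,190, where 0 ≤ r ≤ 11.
C(23,r) is increasing for 0 ≤ r ≤ 11. Stepping up (C(23,r+1) = C(23,r)·(23−r)/(r+1)): C(23,1) = 23, C(23,2) = 253, C(23,3) = 1,771, C(23,4) = 8,855, C(23,5) = 33,649, C(23,6) = 100,947, C(23,7) = 245,157, C(23,8) = 490,314, C(23,9) = 817,190 ✓. So r = 9.

Answer: 9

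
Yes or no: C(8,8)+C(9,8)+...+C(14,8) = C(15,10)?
No

Reasoning: Hockey stick identity gives Σ = C(15,9) = 5,005; RHS C(15,10) = 3,003.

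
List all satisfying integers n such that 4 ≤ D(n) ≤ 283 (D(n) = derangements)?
4, 5, 6

Explanation: Using D(n) = (n−1)[D(n−1) + D(n−2)] with D(1)=0, D(2)=1: D(3)=2; D(4)=9; D(5)=44; D(6)=265; D(7)=1,854. So valid n = 4, 5, 6.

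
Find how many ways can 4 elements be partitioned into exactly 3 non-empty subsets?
6

Working:
This equals S(4,3), the Stirling number of the 2nd kind.
Using the Stirling recurrence: S(n,k) = k·S(n-1,k) + S(n-1,k-1)
S(4,3) = 3·S(3,3) + S(3,2)
         = 3·1 + 3
         = 3 + 3
         = 6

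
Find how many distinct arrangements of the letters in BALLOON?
1,260

Reasoning: Word has 7 letters (B=1, A=1, L=2, O=2, N=1). Arrangements: 7!/Π(k!) = 1,260.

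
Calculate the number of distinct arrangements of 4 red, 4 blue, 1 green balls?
Multinomial: 9!/(4! × 4! × 1!) = 630.

Answer: 630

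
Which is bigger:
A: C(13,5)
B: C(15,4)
B

Reasoning: A=C(13,5)=1,287, B=C(15,4)=1,365.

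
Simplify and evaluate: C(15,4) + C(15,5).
4,368
By Pascal's identity: C(16,5) = 4,368.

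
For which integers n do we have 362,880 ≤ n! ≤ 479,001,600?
9, 10, 11, 12
n! is strictly increasing; 9! = 362,880 and 12! = 479,001,600, so valid n = 9, 10, 11, 12.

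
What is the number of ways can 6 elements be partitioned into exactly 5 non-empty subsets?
This equals S(6,5), the Stirling number of the 2nd kind.
Using the Stirling recurrence: S(n,k) = k·S(n-1,k) + S(n-1,k-1)
S(6,5) = 5·S(5,5) + S(5,4)
         = 5·1 + 10
         = 5 + 10
         = 15
Final answer: 15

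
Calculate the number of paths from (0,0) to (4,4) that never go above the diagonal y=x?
14

Solution: Counted by the Catalan number C_4: C_4 = C(8,4)/(4+1) = 70/5 = 14.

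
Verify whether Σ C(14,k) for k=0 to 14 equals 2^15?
False

Working:
Binomial theorem: Σ C(14,k) = (1+1)^14 = 2^14 = 16,384; RHS 2^15 = 32,768.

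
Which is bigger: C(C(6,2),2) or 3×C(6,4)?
C(C(6,2),2)

Reasoning: C(C(6,2),2)=105, 3×C(6,4)=45.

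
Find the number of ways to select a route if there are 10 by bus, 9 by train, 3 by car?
22

Working:
By the addition principle: 10 + 9 + 3 = 22.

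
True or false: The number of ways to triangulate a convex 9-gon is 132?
Triangulations of a convex 9-gon are counted by the Catalan number C_7: C_7 = C(14,7)/(7+1) = 3,432/8 = 429.
Final answer: False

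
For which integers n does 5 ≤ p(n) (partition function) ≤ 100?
Tabulating p(n) via p(n) = p(n−1) + p(n−2) − p(n−5) − p(n−7) + …: p(3)=3; p(4)=5; p(5)=7; p(6)=11; p(7)=15; p(8)=22; p(9)=30; p(10)=42; p(11)=56; p(12)=77; p(13)=101. So valid n = 4, 5, 6, 7, 8, 9, 10, 11, 12.

Answer: 4, 5, 6, 7, 8, 9, 10, 11, 12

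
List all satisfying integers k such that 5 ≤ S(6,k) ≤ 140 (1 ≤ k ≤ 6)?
2, 3, 4, 5

Solution: S(6,1)=1; S(6,2)=31; S(6,3)=90; S(6,4)=65; S(6,5)=15; S(6,6)=1. So valid k = 2, 3, 4, 5.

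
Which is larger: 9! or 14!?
14!

Solution: 9!=362,880, 14!=87,178,291,200. 14! > 9!.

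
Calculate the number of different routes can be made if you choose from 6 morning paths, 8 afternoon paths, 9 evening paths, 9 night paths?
3,888

Working:
By the multiplication principle: 6 × 8 × 9 × 9 = 3,888.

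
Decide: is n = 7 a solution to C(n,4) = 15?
C(7,4) = 7·6·5·4/4! = 840/24 = 35, which does not equal 15.
Final answer: No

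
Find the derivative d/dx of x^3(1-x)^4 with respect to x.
3x^2(1-x)^4 - 4x^3(1-x)^3

Reasoning: Product rule: 3x^{2}(1-x)^{4} + x^3·(-4)(1-x)^{3}.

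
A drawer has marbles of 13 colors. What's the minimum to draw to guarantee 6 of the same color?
66

Reasoning: Worst case: 5 of each = 65. One more: 66.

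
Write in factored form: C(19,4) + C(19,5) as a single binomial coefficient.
C(20,5)

Working:
By Pascal's identity: C(19,4) + C(19,5) = C(20,5) = 15,504.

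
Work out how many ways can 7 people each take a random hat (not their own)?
1,854

Reasoning: Using D(n) = (n-1)[D(n-1) + D(n-2)]:
D(7) = (7-1) × [D(6) + D(5)]
      = 6 × [265 + 44]
      = 6 × 309
      = 1,854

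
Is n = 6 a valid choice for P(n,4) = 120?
No

Explanation: P(6,4) = 6·5·4·3 = 360, which does not equal 120.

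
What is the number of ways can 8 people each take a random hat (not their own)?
14,833

Solution: Using D(n) = (n-1)[D(n-1) + D(n-2)]:
D(8) = (8-1) × [D(7) + D(6)]
      = 7 × [1854 + 265]
      = 7 × 2119
      = 14,833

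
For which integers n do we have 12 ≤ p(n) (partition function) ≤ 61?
7, 8, 9, 10, 11

Solution: Tabulating p(n) via p(n) = p(n−1) + p(n−2) − p(n−5) − p(n−7) + …: p(6)=11; p(7)=15; p(8)=22; p(9)=30; p(10)=42; p(11)=56; p(12)=77. So valid n = 7, 8, 9, 10, 11.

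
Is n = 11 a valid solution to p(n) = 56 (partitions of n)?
Yes

Reasoning: Pentagonal recurrence p(n) = p(n−1) + p(n−2) − p(n−5) − p(n−7) + …: p(11) = p(10) + p(9) − p(6) − p(4) = 42 + 30 − 11 − 5 = 56, which equals 56.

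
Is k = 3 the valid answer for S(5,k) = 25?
Yes
S(5,3) = 3·S(4,3) + S(4,2) = 3·6 + 7 = 25, which equals 25.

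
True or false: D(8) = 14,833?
True

Reasoning: Derangements of 8 elements: D(8) = (8-1)·[D(7) + D(6)] = 7·[1,854 + 265] = 14,833.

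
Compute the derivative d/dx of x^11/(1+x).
(11x^10(1+x) - x^11)/(1+x)²

Explanation: Quotient rule: [11x^{10}(1+x) - x^11]/(1+x)².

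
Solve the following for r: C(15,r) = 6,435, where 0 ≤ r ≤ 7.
C(15,r) is increasing for 0 ≤ r ≤ 7. Stepping up (C(15,r+1) = C(15,r)·(15−r)/(r+1)): C(15,1) = 15, C(15,2) = 105, C(15,3) = 455, C(15,4) = 1,365, C(15,5) = 3,003, C(15,6) = 5,005, C(15,7) = 6,435 ✓. So r = 7.
Final answer: 7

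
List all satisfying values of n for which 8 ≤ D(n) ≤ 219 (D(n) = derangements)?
4, 5

Using D(n) = (n−1)[D(n−1) + D(n−2)] with D(1)=0, D(2)=1: D(3)=2; D(4)=9; D(5)=44; D(6)=265. So valid n = 4, 5.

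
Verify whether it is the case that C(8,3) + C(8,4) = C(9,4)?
True

Pascal's identity: LHS = 56 + 70 = 126; RHS = C(9,4) = 126. Both sides agree, so the statement holds.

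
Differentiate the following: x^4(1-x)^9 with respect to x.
4x^3(1-x)^9 - 9x^4(1-x)^8

Reasoning: Product rule: 4x^{3}(1-x)^{9} + x^4·(-9)(1-x)^{8}.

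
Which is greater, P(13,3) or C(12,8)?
P(13,3)

Reasoning: P(13,3)=1,716, C(12,8)=495.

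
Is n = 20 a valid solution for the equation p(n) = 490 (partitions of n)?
No

Reasoning: Pentagonal recurrence p(n) = p(n−1) + p(n−2) − p(n−5) − p(n−7) + …: p(20) = p(19) + p(18) − p(15) − p(13) + p(8) + p(5) = 490 + 385 − 176 − 101 + 22 + 7 = 627, which does not equal 490.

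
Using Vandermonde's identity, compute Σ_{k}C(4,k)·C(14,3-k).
816

Solution: = C(4+14,3) = C(18,3) = 816.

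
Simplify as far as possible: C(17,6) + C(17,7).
31,824

By Pascal's identity: C(18,7) = 31,824.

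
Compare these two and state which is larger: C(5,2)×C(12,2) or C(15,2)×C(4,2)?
C(5,2)×C(12,2)=660, C(15,2)×C(4,2)=630.

Answer: C(5,2)×C(12,2)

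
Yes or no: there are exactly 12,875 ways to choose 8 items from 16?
No
C(16,8) = 12,870 ≠ 12875.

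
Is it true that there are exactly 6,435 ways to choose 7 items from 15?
True

C(15,7) = 6,435.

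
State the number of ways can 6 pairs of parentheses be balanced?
132

Explanation: Using the Catalan number formula: C_n = C(2n, n) / (n+1)
C_6 = C(12, 6) / (6+1)
     = 924 / 7
     = 132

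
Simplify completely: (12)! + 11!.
518,918,400

Reasoning: (12)! + 11! = (12)·11! + 11! = (12+1)·11! = 13·11! = 518,918,400.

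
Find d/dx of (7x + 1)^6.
42(7x + 1)^5

Explanation: Chain rule: 6(7x+1)^{5} × 7 = 42(7x+1)^{5}.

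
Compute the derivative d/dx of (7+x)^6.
6(7+x)^5

Using the power rule: d/dx (7+x)^6 = 6(7+x)^{5}.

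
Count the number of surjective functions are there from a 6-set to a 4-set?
1,560

Solution: Onto functions = 4! × S(6,4)
First compute S(6,4) via recurrence:
Using the Stirling recurrence: S(n,k) = k·S(n-1,k) + S(n-1,k-1)
S(6,4) = 4·S(5,4) + S(5,3)
         = 4·10 + 25
         = 40 + 25
         = 65
Then: 24 × 65 = 1,560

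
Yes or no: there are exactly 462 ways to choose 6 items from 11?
C(11,6) = 462.

Answer: Yes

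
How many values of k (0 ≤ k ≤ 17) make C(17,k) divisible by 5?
6

Working:
Checking C(17,k) mod 5 for k = 0..17: divisible at k = 3, 4, 8, 9, 13, 14. That's 6 values.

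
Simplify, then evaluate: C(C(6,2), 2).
C(6,2) = 15, then C(15, 2) = 105.

Answer: 105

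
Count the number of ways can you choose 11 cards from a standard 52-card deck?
60,403,728,840

Explanation: C(52,11) = 60,403,728,840.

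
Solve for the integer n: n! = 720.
6

n! is strictly increasing. 4! = 24, 5! = 120, 6! = 720 ✓. So n = 6.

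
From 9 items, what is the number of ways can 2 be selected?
36
C(9,2) = 9! / (2! × (9-2)!)
         = 9! / (2! × 7!)
         = 36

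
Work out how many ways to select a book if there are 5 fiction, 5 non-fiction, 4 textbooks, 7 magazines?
21

Working:
By the addition principle: 5 + 5 + 4 + 7 = 21.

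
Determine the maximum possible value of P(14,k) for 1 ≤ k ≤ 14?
P(14,k) increases in k, so maximum at k = 14: 14! = 87,178,291,200.

Answer: 87,178,291,200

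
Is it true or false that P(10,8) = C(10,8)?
False

P(10,8) = 1,814,400 but C(10,8) = 45; they differ by a factor of 8! = 40320, so the statement does not hold.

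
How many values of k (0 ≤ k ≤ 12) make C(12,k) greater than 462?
5

Solution: Row 12 is unimodal and symmetric about k=12/2. C(12,3)=220 ≤ 462; C(12,4)=495 > 462; by symmetry C(12,k) > 462 for k = 4..8. That's 8 - 4 + 1 = 5 values.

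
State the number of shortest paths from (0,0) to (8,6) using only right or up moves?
3,003

Working:
Choose 8 rights from 14 moves: C(14,8) = 3,003.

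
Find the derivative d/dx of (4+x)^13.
13(4+x)^12
Using the power rule: d/dx (4+x)^13 = 13(4+x)^{12}.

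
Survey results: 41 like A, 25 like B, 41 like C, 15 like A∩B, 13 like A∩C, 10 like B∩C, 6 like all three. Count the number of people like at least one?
|A∪B∪C| = 41+25+41-15-13-10+6 = 75.

Answer: 75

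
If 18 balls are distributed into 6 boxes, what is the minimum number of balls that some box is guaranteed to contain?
3

Explanation: Pigeonhole: ⌈18/6⌉ = 3.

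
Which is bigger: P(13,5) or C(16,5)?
P(13,5)

Solution: P(13,5)=154,440, C(16,5)=4,368.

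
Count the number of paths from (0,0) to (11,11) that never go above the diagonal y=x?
58,786

Solution: Counted by the Catalan number C_11: C_11 = C(22,11)/(11+1) = 705,432/12 = 58,786.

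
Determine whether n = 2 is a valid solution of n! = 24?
No

2! = 2·1! = 2·1 = 2, which does not equal 24.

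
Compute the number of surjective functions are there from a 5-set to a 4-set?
240

Explanation: Onto functions = 4! × S(5,4)
First compute S(5,4) via recurrence:
Using the Stirling recurrence: S(n,k) = k·S(n-1,k) + S(n-1,k-1)
S(5,4) = 4·S(4,4) + S(4,3)
         = 4·1 + 6
         = 4 + 6
         = 10
Then: 24 × 10 = 240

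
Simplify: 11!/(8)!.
This equals 11×10×9 = 990.

Answer: 990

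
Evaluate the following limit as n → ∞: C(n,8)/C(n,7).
∞

C(n,8)/C(n,7) = (n-7)/8 → ∞ as n → ∞.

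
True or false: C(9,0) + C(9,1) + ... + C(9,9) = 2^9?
True
Binomial theorem with x = y = 1: Σ C(9,i) = (1+1)^9 = 2^9 = 512. The statement holds.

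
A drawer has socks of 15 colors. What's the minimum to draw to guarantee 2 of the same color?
Worst case: 1 of each = 15. One more: 16.

Answer: 16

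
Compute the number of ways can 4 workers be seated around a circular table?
Circular arrangements: (4-1)! = 6.

Answer: 6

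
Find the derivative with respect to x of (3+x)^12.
12(3+x)^11
Using the power rule: d/dx (3+x)^12 = 12(3+x)^{11}.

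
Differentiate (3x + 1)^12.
36(3x + 1)^11

Explanation: Chain rule: 12(3x+1)^{11} × 3 = 36(3x+1)^{11}.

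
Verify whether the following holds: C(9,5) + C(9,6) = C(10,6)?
True

Solution: Pascal's identity: LHS = 126 + 84 = 210; RHS = C(10,6) = 210. Both sides agree, so the statement holds.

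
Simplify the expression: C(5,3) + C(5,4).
15

Solution: By Pascal's identity: C(6,4) = 15.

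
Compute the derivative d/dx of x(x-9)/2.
(2x - 9)/2
d/dx[(x-0)(x-9)] = (x-9) + (x-0) = 2x - 9. Dividing by 2 gives (2x - 9)/2.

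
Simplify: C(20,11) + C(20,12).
293,930

Reasoning: By Pascal's identity: C(21,12) = 293,930.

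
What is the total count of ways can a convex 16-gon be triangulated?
Using the Catalan number formula: C_n = C(2n, n) / (n+1)
C_14 = C(28, 14) / (14+1)
     = 40116600 / 15
     = 2,674,440

Answer: 2,674,440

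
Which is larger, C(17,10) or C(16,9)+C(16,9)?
C(16,9)+C(16,9)

Explanation: C(17,10)=19,448; C(16,9)+C(16,9)=11,440+11,440=22,880.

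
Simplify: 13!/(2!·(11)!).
This is C(13,2) = 78.

Answer: 78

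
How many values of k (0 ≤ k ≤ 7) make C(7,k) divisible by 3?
2

Reasoning: Checking C(7,k) mod 3 for k = 0..7: divisible at k = 2, 5. That's 2 values.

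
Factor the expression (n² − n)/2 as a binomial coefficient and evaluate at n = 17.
(n² − n)/2 = n(n−1)/2 = C(n,2). At n = 17: C(17,2) = 136.

Answer: C(n,2); C(17,2) = 136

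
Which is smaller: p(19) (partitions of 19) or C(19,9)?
Pentagonal recurrence p(n) = p(n−1) + p(n−2) − p(n−5) − p(n−7) + …: p(19) = p(18) + p(17) − p(14) − p(12) + p(7) + p(4) = 385 + 297 − 135 − 77 + 15 + 5 = 490; C(19,9) = 92,378.
Final answer: p(19)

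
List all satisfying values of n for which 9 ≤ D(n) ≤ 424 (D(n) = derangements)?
4, 5, 6

Solution: Using D(n) = (n−1)[D(n−1) + D(n−2)] with D(1)=0, D(2)=1: D(3)=2; D(4)=9; D(5)=44; D(6)=265; D(7)=1,854. So valid n = 4, 5, 6.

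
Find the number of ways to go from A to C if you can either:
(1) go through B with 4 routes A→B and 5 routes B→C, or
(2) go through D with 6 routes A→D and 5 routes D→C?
50

Route via B: 4×5=20. Route via D: 6×5=30. Total: 50.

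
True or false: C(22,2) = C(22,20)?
True

Solution: C(22,2) = C(22,22-2) by the symmetry property; both equal 231.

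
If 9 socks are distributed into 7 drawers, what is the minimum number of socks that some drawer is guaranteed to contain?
2

Reasoning: Pigeonhole: ⌈9/7⌉ = 2.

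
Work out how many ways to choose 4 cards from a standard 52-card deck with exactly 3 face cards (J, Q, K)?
8,800

12 face cards and 40 non-face cards: C(12,3) × C(40,1) = 220 × 40 = 8,800.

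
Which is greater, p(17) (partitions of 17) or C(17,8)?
C(17,8)

Working:
Pentagonal recurrence p(n) = p(n−1) + p(n−2) − p(n−5) − p(n−7) + …: p(17) = p(16) + p(15) − p(12) − p(10) + p(5) + p(2) = 231 + 176 − 77 − 42 + 7 + 2 = 297; C(17,8) = 24,310.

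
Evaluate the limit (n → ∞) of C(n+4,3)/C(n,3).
Both numerator and denominator grow as n^3/3! for large n, so the ratio → 1.
Final answer: 1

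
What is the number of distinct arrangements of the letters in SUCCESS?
420

Explanation: Word has 7 letters (S=3, U=1, C=2, E=1). Arrangements: 7!/Π(k!) = 420.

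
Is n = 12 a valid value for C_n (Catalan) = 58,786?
No
C_12 = C(24,12)/(12+1) = 2,704,156/13 = 208,012, which does not equal 58,786.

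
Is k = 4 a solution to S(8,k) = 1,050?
S(8,4) = 4·S(7,4) + S(7,3) = 4·350 + 301 = 1,701, which does not equal 1,050.

Answer: No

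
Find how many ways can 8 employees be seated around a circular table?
Circular arrangements: (8-1)! = 5,040.
Final answer: 5,040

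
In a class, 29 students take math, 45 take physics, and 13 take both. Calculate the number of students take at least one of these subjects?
61

Solution: |A∪B| = |A|+|B|-|A∩B| = 29+45-13 = 61.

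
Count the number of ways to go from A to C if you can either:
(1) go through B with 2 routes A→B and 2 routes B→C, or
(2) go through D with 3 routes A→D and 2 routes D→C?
10

Explanation: Route via B: 2×2=4. Route via D: 3×2=6. Total: 10.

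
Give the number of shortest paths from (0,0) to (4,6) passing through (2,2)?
To (2,2): C(4,2)=6. From there: C(6,2)=15. Total: 90.
Final answer: 90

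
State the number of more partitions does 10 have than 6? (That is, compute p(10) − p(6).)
Pentagonal recurrence p(n) = p(n−1) + p(n−2) − p(n−5) − p(n−7) + …: p(10) = p(9) + p(8) − p(5) − p(3) = 30 + 22 − 7 − 3 = 42.
p(6) = p(5) + p(4) − p(1) = 7 + 5 − 1 = 11.
Difference = 42 − 11 = 31.
Final answer: 31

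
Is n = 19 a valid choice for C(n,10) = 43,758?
No

Reasoning: C(19,10) = 19·18·17·16·15·14·13·12·11·10/10! = 335,221,286,400/3,628,800 = 92,378, which does not equal 43,758.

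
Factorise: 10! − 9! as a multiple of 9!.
10! − 9! = 10·9! − 9! = (10 − 1)·9! = 9 × 9! = 3,265,920.

Answer: 9 × 9! = 3,265,920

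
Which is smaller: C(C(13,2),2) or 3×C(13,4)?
3×C(13,4)

Reasoning: C(C(13,2),2)=3,003, 3×C(13,4)=2,145.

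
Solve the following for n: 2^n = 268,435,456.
28

Explanation: 268,435,456 = 1,024 × 1,024 × 256 = 2^10 × 2^10 × 2^8 = 2^28, so n = 28.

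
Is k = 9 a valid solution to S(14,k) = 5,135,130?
Yes

Solution: S(14,9) = 9·S(13,9) + S(13,8) = 9·359,502 + 1,899,612 = 5,135,130, which equals 5,135,130.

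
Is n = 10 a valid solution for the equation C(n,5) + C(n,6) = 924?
No

Reasoning: C(10,5) + C(10,6) = 252 + 210 = 462, which does not equal 924.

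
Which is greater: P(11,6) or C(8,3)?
P(11,6)
P(11,6)=332,640, C(8,3)=56.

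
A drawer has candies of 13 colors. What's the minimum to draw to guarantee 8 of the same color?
92

Solution: Worst case: 7 of each = 91. One more: 92.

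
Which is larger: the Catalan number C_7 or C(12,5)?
C(12,5)

Solution: C_7 = C(14,7)/(7+1) = 3,432/8 = 429; C(12,5) = 792.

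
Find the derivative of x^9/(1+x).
(9x^8(1+x) - x^9)/(1+x)²

Explanation: Quotient rule: [9x^{8}(1+x) - x^9]/(1+x)².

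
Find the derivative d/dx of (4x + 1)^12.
Chain rule: 12(4x+1)^{11} × 4 = 48(4x+1)^{11}.
Final answer: 48(4x + 1)^11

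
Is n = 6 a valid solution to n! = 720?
Yes

6! = 6·5! = 6·120 = 720, which equals 720.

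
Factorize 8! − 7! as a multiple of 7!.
8! − 7! = 8·7! − 7! = (8 − 1)·7! = 7 × 7! = 35,280.

Answer: 7 × 7! = 35,280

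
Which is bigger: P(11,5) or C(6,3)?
P(11,5)

Working:
P(11,5)=55,440, C(6,3)=20.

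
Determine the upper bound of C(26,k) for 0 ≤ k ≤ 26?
10,400,600

Reasoning: Maximum at k = 13: C(26,13) = 10,400,600.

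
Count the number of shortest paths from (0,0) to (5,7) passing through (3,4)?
350

Explanation: To (3,4): C(7,3)=35. From there: C(5,2)=10. Total: 350.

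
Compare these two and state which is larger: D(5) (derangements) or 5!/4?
D(5)

D(5) = (5-1)·[D(4) + D(3)] = 4·[9 + 2] = 44; 5!/4 = 120/4 = 30.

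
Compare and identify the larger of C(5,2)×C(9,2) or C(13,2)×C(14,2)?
C(13,2)×C(14,2)

Solution: C(5,2)×C(9,2)=360, C(13,2)×C(14,2)=7,098.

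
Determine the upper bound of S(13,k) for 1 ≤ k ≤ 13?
9,321,312

Working:
Row S(13,k) for k = 1..13 (via S(n,k) = k·S(n−1,k) + S(n−1,k−1)): 1, 4,095, 261,625, 2,532,530, 7,508,501, 9,321,312, 5,715,424, 1,899,612, 359,502, 39,325, 2,431, 78, 1. The row is unimodal; maximum at k = 6: 9,321,312.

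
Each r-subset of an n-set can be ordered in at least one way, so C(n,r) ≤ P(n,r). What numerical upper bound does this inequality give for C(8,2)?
56
P(8,2) = 8·7 = 56, so C(8,2) ≤ 56. (The bound is loose by a factor of 2! = 2: C(8,2) = 56/2 = 28.)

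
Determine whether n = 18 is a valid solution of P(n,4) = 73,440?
Yes
P(18,4) = 18·17·16·15 = 73,440, which equals 73,440.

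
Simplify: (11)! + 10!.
43,545,600

Reasoning: (11)! + 10! = (11)·10! + 10! = (11+1)·10! = 12·10! = 43,545,600.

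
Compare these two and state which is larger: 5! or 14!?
14!

Solution: 5!=120, 14!=87,178,291,200. 14! > 5!.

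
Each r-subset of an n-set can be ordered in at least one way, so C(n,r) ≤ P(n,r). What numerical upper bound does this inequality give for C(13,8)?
51,891,840

Explanation: P(13,8) = 13·12·11·10·9·8·7·6 = 51,891,840, so C(13,8) ≤ 51,891,840. (The bound is loose by a factor of 8! = 40,320: C(13,8) = 51,891,840/40,320 = 1,287.)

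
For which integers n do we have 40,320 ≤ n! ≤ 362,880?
8, 9

Working:
n! is strictly increasing; 8! = 40,320 and 9! = 362,880, so valid n = 8, 9.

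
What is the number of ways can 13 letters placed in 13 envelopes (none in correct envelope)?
Using D(n) = (n-1)[D(n-1) + D(n-2)]:
D(13) = (13-1) × [D(12) + D(11)]
      = 12 × [176214841 + 14684570]
      = 12 × 190899411
      = 2,290,792,932

Answer: 2,290,792,932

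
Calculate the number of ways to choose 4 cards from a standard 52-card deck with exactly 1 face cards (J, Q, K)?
118,560

12 face cards and 40 non-face cards: C(12,1) × C(40,3) = 12 × 9,880 = 118,560.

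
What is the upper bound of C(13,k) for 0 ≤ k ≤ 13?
1,716

Reasoning: Maximum at k = 6 or k = 7: C(13,6) = 1,716.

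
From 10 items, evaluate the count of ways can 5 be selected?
252

C(10,5) = 10! / (5! × (10-5)!)
         = 10! / (5! × 5!)
         = 252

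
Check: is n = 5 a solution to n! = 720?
5! = 5·4! = 5·24 = 120, which does not equal 720.

Answer: No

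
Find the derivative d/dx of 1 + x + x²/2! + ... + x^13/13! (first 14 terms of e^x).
1 + x + x²/2! + ... + x^12/12!

Solution: Differentiating term by term gives the first 13 terms of e^x.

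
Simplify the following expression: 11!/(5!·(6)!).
462

Solution: This is C(11,5) = 462.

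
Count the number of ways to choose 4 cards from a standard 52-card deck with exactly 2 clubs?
13 clubs and 39 non-clubs: C(13,2) × C(39,2) = 78 × 741 = 57,798.
Final answer: 57,798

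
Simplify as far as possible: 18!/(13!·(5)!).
This is C(18,13) = 8,568.

Answer: 8,568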